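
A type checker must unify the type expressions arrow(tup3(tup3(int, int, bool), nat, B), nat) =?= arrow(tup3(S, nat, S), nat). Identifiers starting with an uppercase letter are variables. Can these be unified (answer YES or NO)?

YES

Decompose arrow/2: tup3(tup3(int, int, bool), nat, B) =?= tup3(S, nat, S),  nat =?= nat.
Decompose tup3/3: tup3(int, int, bool) =?= S,  nat =?= nat,  B =?= S.
Bind S := tup3(int, int, bool); substituting into the one remaining equation that mentions S gives: B =?= tup3(int, int, bool).
Delete trivial equation nat =?= nat.
Bind B := tup3(int, int, bool); no other remaining equation mentions B.
Delete trivial equation nat =?= nat.
No equations remain and no clash or occurs-check failure arose, so a unifier exists.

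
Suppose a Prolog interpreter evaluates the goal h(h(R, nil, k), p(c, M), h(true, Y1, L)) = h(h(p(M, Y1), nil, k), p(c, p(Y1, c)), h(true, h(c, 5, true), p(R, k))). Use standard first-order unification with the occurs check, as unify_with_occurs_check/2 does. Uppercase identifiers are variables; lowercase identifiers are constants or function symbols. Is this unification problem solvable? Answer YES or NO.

Decompose h/3: h(R, nil, k) = h(p(M, Y1), nil, k),  p(c, M) = p(c, p(Y1, c)),  h(true, Y1, L) = h(true, h(c, 5, true), p(R, k)).
Decompose h/3: R = p(M, Y1),  nil = nil,  k = k.
Bind R := p(M, Y1); substituting into the one remaining equation that mentions R gives: h(true, Y1, L) = h(true, h(c, 5, true), p(p(M, Y1), k)).
Delete trivial equation nil = nil.
Delete trivial equation k = k.
Decompose p/2: c = c,  M = p(Y1, c).
Delete trivial equation c = c.
Bind M := p(Y1, c); substituting into the remaining equation gives: h(true, Y1, L) = h(true, h(c, 5, true), p(p(p(Y1, c), Y1), k)). Substituting into the earlier binding gives R := p(p(Y1, c), Y1).
Decompose h/3: true = true,  Y1 = h(c, 5, true),  L = p(p(p(Y1, c), Y1), k).
Delete trivial equation true = true.
Bind Y1 := h(c, 5, true); substituting into the remaining equation gives: L = p(p(p(h(c, 5, true), c), h(c, 5, true)), k). Substituting into the earlier bindings gives R := p(p(h(c, 5, true), c), h(c, 5, true)), M := p(h(c, 5, true), c).
Bind L := p(p(p(h(c, 5, true), c), h(c, 5, true)), k).
No equations remain and no clash or occurs-check failure arose, so a unifier exists.

YES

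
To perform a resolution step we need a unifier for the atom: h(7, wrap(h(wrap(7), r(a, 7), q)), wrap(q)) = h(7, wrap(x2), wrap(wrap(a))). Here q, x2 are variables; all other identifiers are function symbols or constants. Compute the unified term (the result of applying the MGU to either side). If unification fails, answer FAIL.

h(7, wrap(h(wrap(7), r(a, 7), wrap(a))), wrap(wrap(a)))

Decompose h/3: 7 = 7,  wrap(h(wrap(7), r(a, 7), q)) = wrap(x2),  wrap(q) = wrap(wrap(a)).
Delete trivial equation 7 = 7.
Decompose wrap/1: h(wrap(7), r(a, 7), q) = x2.
Bind x2 := h(wrap(7), r(a, 7), q); no other remaining equation mentions x2.
Decompose wrap/1: q = wrap(a).
Bind q := wrap(a). Substituting into the earlier binding gives x2 := h(wrap(7), r(a, 7), wrap(a)).
Applying the MGU to either side gives h(7, wrap(h(wrap(7), r(a, 7), wrap(a))), wrap(wrap(a))).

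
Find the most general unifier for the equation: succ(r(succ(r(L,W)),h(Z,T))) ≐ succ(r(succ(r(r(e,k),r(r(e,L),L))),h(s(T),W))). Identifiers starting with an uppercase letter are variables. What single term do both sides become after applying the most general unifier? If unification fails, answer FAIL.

succ(r(succ(r(r(e,k),r(r(e,r(e,k)),r(e,k)))),h(s(r(r(e,r(e,k)),r(e,k))),r(r(e,r(e,k)),r(e,k)))))

Decompose succ/1: r(succ(r(L,W)),h(Z,T)) ≐ r(succ(r(r(e,k),r(r(e,L),L))),h(s(T),W)).
Decompose r/2: succ(r(L,W)) ≐ succ(r(r(e,k),r(r(e,L),L))),  h(Z,T) ≐ h(s(T),W).
Decompose succ/1: r(L,W) ≐ r(r(e,k),r(r(e,L),L)).
Decompose r/2: L ≐ r(e,k),  W ≐ r(r(e,L),L).
Bind L := r(e,k); substituting into the one remaining equation that mentions L gives: W ≐ r(r(e,r(e,k)),r(e,k)).
Bind W := r(r(e,r(e,k)),r(e,k)); substituting into the remaining equation gives: h(Z,T) ≐ h(s(T),r(r(e,r(e,k)),r(e,k))).
Decompose h/2: Z ≐ s(T),  T ≐ r(r(e,r(e,k)),r(e,k)).
Bind Z := s(T); no other remaining equation mentions Z.
Bind T := r(r(e,r(e,k)),r(e,k)). Substituting into the earlier binding gives Z := s(r(r(e,r(e,k)),r(e,k))).
Applying the MGU to either side gives succ(r(succ(r(r(e,k),r(r(e,r(e,k)),r(e,k)))),h(s(r(r(e,r(e,k)),r(e,k))),r(r(e,r(e,k)),r(e,k))))).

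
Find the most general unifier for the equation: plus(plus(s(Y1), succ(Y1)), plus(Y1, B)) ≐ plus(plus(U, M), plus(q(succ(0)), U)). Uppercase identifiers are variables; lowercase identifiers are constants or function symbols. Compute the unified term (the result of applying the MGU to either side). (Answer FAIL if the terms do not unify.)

plus(plus(s(q(succ(0))), succ(q(succ(0)))), plus(q(succ(0)), s(q(succ(0)))))

Decompose plus/2: plus(s(Y1), succ(Y1)) ≐ plus(U, M),  plus(Y1, B) ≐ plus(q(succ(0)), U).
Decompose plus/2: s(Y1) ≐ U,  succ(Y1) ≐ M.
Bind U := s(Y1); substituting into the one remaining equation that mentions U gives: plus(Y1, B) ≐ plus(q(succ(0)), s(Y1)).
Bind M := succ(Y1); no other remaining equation mentions M.
Decompose plus/2: Y1 ≐ q(succ(0)),  B ≐ s(Y1).
Bind Y1 := q(succ(0)); substituting into the remaining equation gives: B ≐ s(q(succ(0))). Substituting into the earlier bindings gives U := s(q(succ(0))), M := succ(q(succ(0))).
Bind B := s(q(succ(0))).
Applying the MGU to either side gives plus(plus(s(q(succ(0))), succ(q(succ(0)))), plus(q(succ(0)), s(q(succ(0))))).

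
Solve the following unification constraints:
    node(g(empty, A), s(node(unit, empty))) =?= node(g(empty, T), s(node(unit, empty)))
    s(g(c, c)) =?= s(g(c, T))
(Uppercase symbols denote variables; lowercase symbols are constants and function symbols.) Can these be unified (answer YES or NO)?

YES

Decompose node/2: g(empty, A) =?= g(empty, T),  s(node(unit, empty)) =?= s(node(unit, empty)).
Decompose g/2: empty =?= empty,  A =?= T.
Delete trivial equation empty =?= empty.
Bind A := T; no other remaining equation mentions A.
Delete trivial equation s(node(unit, empty)) =?= s(node(unit, empty)).
Decompose s/1: g(c, c) =?= g(c, T).
Decompose g/2: c =?= c,  c =?= T.
Delete trivial equation c =?= c.
Bind T := c. Substituting into the earlier binding gives A := c.
No equations remain and no clash or occurs-check failure arose, so a unifier exists.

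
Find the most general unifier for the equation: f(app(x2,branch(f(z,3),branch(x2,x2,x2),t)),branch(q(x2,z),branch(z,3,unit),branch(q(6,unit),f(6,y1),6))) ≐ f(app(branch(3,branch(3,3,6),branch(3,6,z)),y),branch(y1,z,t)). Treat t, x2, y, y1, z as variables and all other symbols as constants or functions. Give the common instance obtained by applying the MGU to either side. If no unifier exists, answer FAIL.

Decompose f/2: app(x2,branch(f(z,3),branch(x2,x2,x2),t)) ≐ app(branch(3,branch(3,3,6),branch(3,6,z)),y),  branch(q(x2,z),branch(z,3,unit),branch(q(6,unit),f(6,y1),6)) ≐ branch(y1,z,t).
Decompose app/2: x2 ≐ branch(3,branch(3,3,6),branch(3,6,z)),  branch(f(z,3),branch(x2,x2,x2),t) ≐ y.
Bind x2 := branch(3,branch(3,3,6),branch(3,6,z)); substituting into the remaining equations gives: branch(f(z,3),branch(branch(3,branch(3,3,6),branch(3,6,z)),branch(3,branch(3,3,6),branch(3,6,z)),branch(3,branch(3,3,6),branch(3,6,z))),t) ≐ y,  branch(q(branch(3,branch(3,3,6),branch(3,6,z)),z),branch(z,3,unit),branch(q(6,unit),f(6,y1),6)) ≐ branch(y1,z,t).
Bind y := branch(f(z,3),branch(branch(3,branch(3,3,6),branch(3,6,z)),branch(3,branch(3,3,6),branch(3,6,z)),branch(3,branch(3,3,6),branch(3,6,z))),t); no other remaining equation mentions y.
Decompose branch/3: q(branch(3,branch(3,3,6),branch(3,6,z)),z) ≐ y1,  branch(z,3,unit) ≐ z,  branch(q(6,unit),f(6,y1),6) ≐ t.
Bind y1 := q(branch(3,branch(3,3,6),branch(3,6,z)),z); substituting into the one remaining equation that mentions y1 gives: branch(q(6,unit),f(6,q(branch(3,branch(3,3,6),branch(3,6,z)),z)),6) ≐ t.
Occurs check fails: z occurs in branch(z,3,unit); the equation z ≐ branch(z,3,unit) has no finite solution.

FAIL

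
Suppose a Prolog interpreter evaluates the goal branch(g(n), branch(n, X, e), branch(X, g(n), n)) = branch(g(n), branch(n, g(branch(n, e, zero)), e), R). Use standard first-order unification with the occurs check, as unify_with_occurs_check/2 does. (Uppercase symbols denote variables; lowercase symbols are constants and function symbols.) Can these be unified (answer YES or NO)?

YES

Decompose branch/3: g(n) = g(n),  branch(n, X, e) = branch(n, g(branch(n, e, zero)), e),  branch(X, g(n), n) = R.
Delete trivial equation g(n) = g(n).
Decompose branch/3: n = n,  X = g(branch(n, e, zero)),  e = e.
Delete trivial equation n = n.
Bind X := g(branch(n, e, zero)); substituting into the one remaining equation that mentions X gives: branch(g(branch(n, e, zero)), g(n), n) = R.
Delete trivial equation e = e.
Bind R := branch(g(branch(n, e, zero)), g(n), n).
No equations remain and no clash or occurs-check failure arose, so a unifier exists.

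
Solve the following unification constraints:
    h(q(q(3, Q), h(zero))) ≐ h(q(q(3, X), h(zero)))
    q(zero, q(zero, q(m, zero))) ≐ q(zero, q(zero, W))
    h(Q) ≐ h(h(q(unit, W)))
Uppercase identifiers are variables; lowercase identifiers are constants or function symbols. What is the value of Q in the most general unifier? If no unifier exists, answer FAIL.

Decompose h/1: q(q(3, Q), h(zero)) ≐ q(q(3, X), h(zero)).
Decompose q/2: q(3, Q) ≐ q(3, X),  h(zero) ≐ h(zero).
Decompose q/2: 3 ≐ 3,  Q ≐ X.
Delete trivial equation 3 ≐ 3.
Bind Q := X; substituting into the one remaining equation that mentions Q gives: h(X) ≐ h(h(q(unit, W))).
Delete trivial equation h(zero) ≐ h(zero).
Decompose q/2: zero ≐ zero,  q(zero, q(m, zero)) ≐ q(zero, W).
Delete trivial equation zero ≐ zero.
Decompose q/2: zero ≐ zero,  q(m, zero) ≐ W.
Delete trivial equation zero ≐ zero.
Bind W := q(m, zero); substituting into the remaining equation gives: h(X) ≐ h(h(q(unit, q(m, zero)))).
Decompose h/1: X ≐ h(q(unit, q(m, zero))).
Bind X := h(q(unit, q(m, zero))). Substituting into the earlier binding gives Q := h(q(unit, q(m, zero))).
MGU = { Q -> h(q(unit, q(m, zero))), W -> q(m, zero), X -> h(q(unit, q(m, zero))) }, so Q -> h(q(unit, q(m, zero))).

h(q(unit, q(m, zero)))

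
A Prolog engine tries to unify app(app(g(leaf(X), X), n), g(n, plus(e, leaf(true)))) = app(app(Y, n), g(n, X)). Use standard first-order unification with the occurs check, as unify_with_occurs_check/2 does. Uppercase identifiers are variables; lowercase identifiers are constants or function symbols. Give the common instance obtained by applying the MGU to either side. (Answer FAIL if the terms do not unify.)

Decompose app/2: app(g(leaf(X), X), n) = app(Y, n),  g(n, plus(e, leaf(true))) = g(n, X).
Decompose app/2: g(leaf(X), X) = Y,  n = n.
Bind Y := g(leaf(X), X); no other remaining equation mentions Y.
Delete trivial equation n = n.
Decompose g/2: n = n,  plus(e, leaf(true)) = X.
Delete trivial equation n = n.
Bind X := plus(e, leaf(true)). Substituting into the earlier binding gives Y := g(leaf(plus(e, leaf(true))), plus(e, leaf(true))).
Applying the MGU to either side gives app(app(g(leaf(plus(e, leaf(true))), plus(e, leaf(true))), n), g(n, plus(e, leaf(true)))).

app(app(g(leaf(plus(e, leaf(true))), plus(e, leaf(true))), n), g(n, plus(e, leaf(true))))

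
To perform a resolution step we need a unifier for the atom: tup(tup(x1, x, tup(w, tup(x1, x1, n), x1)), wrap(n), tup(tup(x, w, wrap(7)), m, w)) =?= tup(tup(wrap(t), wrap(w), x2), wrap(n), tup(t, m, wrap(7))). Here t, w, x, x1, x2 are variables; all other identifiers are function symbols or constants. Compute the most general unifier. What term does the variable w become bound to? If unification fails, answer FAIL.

Decompose tup/3: tup(x1, x, tup(w, tup(x1, x1, n), x1)) =?= tup(wrap(t), wrap(w), x2),  wrap(n) =?= wrap(n),  tup(tup(x, w, wrap(7)), m, w) =?= tup(t, m, wrap(7)).
Decompose tup/3: x1 =?= wrap(t),  x =?= wrap(w),  tup(w, tup(x1, x1, n), x1) =?= x2.
Bind x1 := wrap(t); substituting into the one remaining equation that mentions x1 gives: tup(w, tup(wrap(t), wrap(t), n), wrap(t)) =?= x2.
Bind x := wrap(w); substituting into the one remaining equation that mentions x gives: tup(tup(wrap(w), w, wrap(7)), m, w) =?= tup(t, m, wrap(7)).
Bind x2 := tup(w, tup(wrap(t), wrap(t), n), wrap(t)); no other remaining equation mentions x2.
Delete trivial equation wrap(n) =?= wrap(n).
Decompose tup/3: tup(wrap(w), w, wrap(7)) =?= t,  m =?= m,  w =?= wrap(7).
Bind t := tup(wrap(w), w, wrap(7)); no other remaining equation mentions t. Substituting into the earlier bindings gives x1 := wrap(tup(wrap(w), w, wrap(7))), x2 := tup(w, tup(wrap(tup(wrap(w), w, wrap(7))), wrap(tup(wrap(w), w, wrap(7))), n), wrap(tup(wrap(w), w, wrap(7)))).
Delete trivial equation m =?= m.
Bind w := wrap(7). Substituting into the earlier bindings gives x1 := wrap(tup(wrap(wrap(7)), wrap(7), wrap(7))), x := wrap(wrap(7)), x2 := tup(wrap(7), tup(wrap(tup(wrap(wrap(7)), wrap(7), wrap(7))), wrap(tup(wrap(wrap(7)), wrap(7), wrap(7))), n), wrap(tup(wrap(wrap(7)), wrap(7), wrap(7)))), t := tup(wrap(wrap(7)), wrap(7), wrap(7)).
MGU = { x1 := wrap(tup(wrap(wrap(7)), wrap(7), wrap(7))), x := wrap(wrap(7)), x2 := tup(wrap(7), tup(wrap(tup(wrap(wrap(7)), wrap(7), wrap(7))), wrap(tup(wrap(wrap(7)), wrap(7), wrap(7))), n), wrap(tup(wrap(wrap(7)), wrap(7), wrap(7)))), t := tup(wrap(wrap(7)), wrap(7), wrap(7)), w := wrap(7) }, so w := wrap(7).

wrap(7)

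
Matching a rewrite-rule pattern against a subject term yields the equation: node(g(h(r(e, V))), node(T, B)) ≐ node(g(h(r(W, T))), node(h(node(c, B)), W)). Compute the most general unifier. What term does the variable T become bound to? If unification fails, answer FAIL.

Decompose node/2: g(h(r(e, V))) ≐ g(h(r(W, T))),  node(T, B) ≐ node(h(node(c, B)), W).
Decompose g/1: h(r(e, V)) ≐ h(r(W, T)).
Decompose h/1: r(e, V) ≐ r(W, T).
Decompose r/2: e ≐ W,  V ≐ T.
Bind W := e; substituting into the one remaining equation that mentions W gives: node(T, B) ≐ node(h(node(c, B)), e).
Bind V := T; no other remaining equation mentions V.
Decompose node/2: T ≐ h(node(c, B)),  B ≐ e.
Bind T := h(node(c, B)); no other remaining equation mentions T. Substituting into the earlier binding gives V := h(node(c, B)).
Bind B := e. Substituting into the earlier bindings gives V := h(node(c, e)), T := h(node(c, e)).
MGU = { W -> e, V -> h(node(c, e)), T -> h(node(c, e)), B -> e }, so T -> h(node(c, e)).

h(node(c, e))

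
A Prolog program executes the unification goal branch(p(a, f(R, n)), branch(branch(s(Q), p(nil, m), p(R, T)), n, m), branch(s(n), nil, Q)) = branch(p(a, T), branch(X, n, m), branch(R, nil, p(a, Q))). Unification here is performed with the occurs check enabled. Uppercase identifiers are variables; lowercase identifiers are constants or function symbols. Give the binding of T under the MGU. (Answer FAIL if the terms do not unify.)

FAIL

Decompose branch/3: p(a, f(R, n)) = p(a, T),  branch(branch(s(Q), p(nil, m), p(R, T)), n, m) = branch(X, n, m),  branch(s(n), nil, Q) = branch(R, nil, p(a, Q)).
Decompose p/2: a = a,  f(R, n) = T.
Delete trivial equation a = a.
Bind T := f(R, n); substituting into the one remaining equation that mentions T gives: branch(branch(s(Q), p(nil, m), p(R, f(R, n))), n, m) = branch(X, n, m).
Decompose branch/3: branch(s(Q), p(nil, m), p(R, f(R, n))) = X,  n = n,  m = m.
Bind X := branch(s(Q), p(nil, m), p(R, f(R, n))); no other remaining equation mentions X.
Delete trivial equation n = n.
Delete trivial equation m = m.
Decompose branch/3: s(n) = R,  nil = nil,  Q = p(a, Q).
Bind R := s(n); no other remaining equation mentions R. Substituting into the earlier bindings gives T := f(s(n), n), X := branch(s(Q), p(nil, m), p(s(n), f(s(n), n))).
Delete trivial equation nil = nil.
Occurs check fails: Q occurs in p(a, Q); the equation Q = p(a, Q) has no finite solution.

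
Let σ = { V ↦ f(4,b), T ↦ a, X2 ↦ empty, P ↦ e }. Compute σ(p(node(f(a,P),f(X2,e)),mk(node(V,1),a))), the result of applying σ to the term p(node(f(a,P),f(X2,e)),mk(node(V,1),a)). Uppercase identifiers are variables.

p(node(f(a,e),f(empty,e)),mk(node(f(4,b),1),a))

Replace each occurrence of V with f(4,b).
Replace each occurrence of X2 with empty.
Replace each occurrence of P with e.
Result: p(node(f(a,e),f(empty,e)),mk(node(f(4,b),1),a)).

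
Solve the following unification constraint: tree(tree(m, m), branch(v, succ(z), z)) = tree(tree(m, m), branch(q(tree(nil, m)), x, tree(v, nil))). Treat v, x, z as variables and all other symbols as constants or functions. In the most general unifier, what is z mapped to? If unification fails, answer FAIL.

tree(q(tree(nil, m)), nil)

Decompose tree/2: tree(m, m) = tree(m, m),  branch(v, succ(z), z) = branch(q(tree(nil, m)), x, tree(v, nil)).
Delete trivial equation tree(m, m) = tree(m, m).
Decompose branch/3: v = q(tree(nil, m)),  succ(z) = x,  z = tree(v, nil).
Bind v := q(tree(nil, m)); substituting into the one remaining equation that mentions v gives: z = tree(q(tree(nil, m)), nil).
Bind x := succ(z); no other remaining equation mentions x.
Bind z := tree(q(tree(nil, m)), nil). Substituting into the earlier binding gives x := succ(tree(q(tree(nil, m)), nil)).
MGU = { v := q(tree(nil, m)), x := succ(tree(q(tree(nil, m)), nil)), z := tree(q(tree(nil, m)), nil) }, so z := tree(q(tree(nil, m)), nil).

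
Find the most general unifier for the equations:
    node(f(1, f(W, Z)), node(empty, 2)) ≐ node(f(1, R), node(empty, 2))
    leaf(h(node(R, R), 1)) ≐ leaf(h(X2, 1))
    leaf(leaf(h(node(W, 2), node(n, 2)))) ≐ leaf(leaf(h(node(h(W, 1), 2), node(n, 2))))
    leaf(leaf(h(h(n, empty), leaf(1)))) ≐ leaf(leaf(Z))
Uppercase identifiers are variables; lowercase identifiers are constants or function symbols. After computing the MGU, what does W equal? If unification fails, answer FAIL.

FAIL

Decompose node/2: f(1, f(W, Z)) ≐ f(1, R),  node(empty, 2) ≐ node(empty, 2).
Decompose f/2: 1 ≐ 1,  f(W, Z) ≐ R.
Delete trivial equation 1 ≐ 1.
Bind R := f(W, Z); substituting into the one remaining equation that mentions R gives: leaf(h(node(f(W, Z), f(W, Z)), 1)) ≐ leaf(h(X2, 1)).
Delete trivial equation node(empty, 2) ≐ node(empty, 2).
Decompose leaf/1: h(node(f(W, Z), f(W, Z)), 1) ≐ h(X2, 1).
Decompose h/2: node(f(W, Z), f(W, Z)) ≐ X2,  1 ≐ 1.
Bind X2 := node(f(W, Z), f(W, Z)); no other remaining equation mentions X2.
Delete trivial equation 1 ≐ 1.
Decompose leaf/1: leaf(h(node(W, 2), node(n, 2))) ≐ leaf(h(node(h(W, 1), 2), node(n, 2))).
Decompose leaf/1: h(node(W, 2), node(n, 2)) ≐ h(node(h(W, 1), 2), node(n, 2)).
Decompose h/2: node(W, 2) ≐ node(h(W, 1), 2),  node(n, 2) ≐ node(n, 2).
Decompose node/2: W ≐ h(W, 1),  2 ≐ 2.
Occurs check fails: W occurs in h(W, 1); the equation W ≐ h(W, 1) has no finite solution.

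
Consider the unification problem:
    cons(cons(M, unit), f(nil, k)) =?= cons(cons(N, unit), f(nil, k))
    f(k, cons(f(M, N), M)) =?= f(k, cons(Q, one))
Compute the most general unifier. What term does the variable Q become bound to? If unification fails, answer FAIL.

Decompose cons/2: cons(M, unit) =?= cons(N, unit),  f(nil, k) =?= f(nil, k).
Decompose cons/2: M =?= N,  unit =?= unit.
Bind M := N; substituting into the one remaining equation that mentions M gives: f(k, cons(f(N, N), N)) =?= f(k, cons(Q, one)).
Delete trivial equation unit =?= unit.
Delete trivial equation f(nil, k) =?= f(nil, k).
Decompose f/2: k =?= k,  cons(f(N, N), N) =?= cons(Q, one).
Delete trivial equation k =?= k.
Decompose cons/2: f(N, N) =?= Q,  N =?= one.
Bind Q := f(N, N); no other remaining equation mentions Q.
Bind N := one. Substituting into the earlier bindings gives M := one, Q := f(one, one).
MGU = { M -> one, Q -> f(one, one), N -> one }, so Q -> f(one, one).

f(one, one)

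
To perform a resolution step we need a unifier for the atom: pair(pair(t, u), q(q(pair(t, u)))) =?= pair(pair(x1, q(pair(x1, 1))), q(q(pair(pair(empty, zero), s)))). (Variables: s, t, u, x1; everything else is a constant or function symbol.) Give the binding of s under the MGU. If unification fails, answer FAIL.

Decompose pair/2: pair(t, u) =?= pair(x1, q(pair(x1, 1))),  q(q(pair(t, u))) =?= q(q(pair(pair(empty, zero), s))).
Decompose pair/2: t =?= x1,  u =?= q(pair(x1, 1)).
Bind t := x1; substituting into the one remaining equation that mentions t gives: q(q(pair(x1, u))) =?= q(q(pair(pair(empty, zero), s))).
Bind u := q(pair(x1, 1)); substituting into the remaining equation gives: q(q(pair(x1, q(pair(x1, 1))))) =?= q(q(pair(pair(empty, zero), s))).
Decompose q/1: q(pair(x1, q(pair(x1, 1)))) =?= q(pair(pair(empty, zero), s)).
Decompose q/1: pair(x1, q(pair(x1, 1))) =?= pair(pair(empty, zero), s).
Decompose pair/2: x1 =?= pair(empty, zero),  q(pair(x1, 1)) =?= s.
Bind x1 := pair(empty, zero); substituting into the remaining equation gives: q(pair(pair(empty, zero), 1)) =?= s. Substituting into the earlier bindings gives t := pair(empty, zero), u := q(pair(pair(empty, zero), 1)).
Bind s := q(pair(pair(empty, zero), 1)).
MGU = { t := pair(empty, zero), u := q(pair(pair(empty, zero), 1)), x1 := pair(empty, zero), s := q(pair(pair(empty, zero), 1)) }, so s := q(pair(pair(empty, zero), 1)).

q(pair(pair(empty, zero), 1))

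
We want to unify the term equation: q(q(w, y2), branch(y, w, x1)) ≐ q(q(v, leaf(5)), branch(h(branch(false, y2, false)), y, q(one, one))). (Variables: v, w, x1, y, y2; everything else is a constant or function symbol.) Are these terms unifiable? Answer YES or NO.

Decompose q/2: q(w, y2) ≐ q(v, leaf(5)),  branch(y, w, x1) ≐ branch(h(branch(false, y2, false)), y, q(one, one)).
Decompose q/2: w ≐ v,  y2 ≐ leaf(5).
Bind w := v; substituting into the one remaining equation that mentions w gives: branch(y, v, x1) ≐ branch(h(branch(false, y2, false)), y, q(one, one)).
Bind y2 := leaf(5); substituting into the remaining equation gives: branch(y, v, x1) ≐ branch(h(branch(false, leaf(5), false)), y, q(one, one)).
Decompose branch/3: y ≐ h(branch(false, leaf(5), false)),  v ≐ y,  x1 ≐ q(one, one).
Bind y := h(branch(false, leaf(5), false)); substituting into the one remaining equation that mentions y gives: v ≐ h(branch(false, leaf(5), false)).
Bind v := h(branch(false, leaf(5), false)); no other remaining equation mentions v. Substituting into the earlier binding gives w := h(branch(false, leaf(5), false)).
Bind x1 := q(one, one).
No equations remain and no clash or occurs-check failure arose, so a unifier exists.

YES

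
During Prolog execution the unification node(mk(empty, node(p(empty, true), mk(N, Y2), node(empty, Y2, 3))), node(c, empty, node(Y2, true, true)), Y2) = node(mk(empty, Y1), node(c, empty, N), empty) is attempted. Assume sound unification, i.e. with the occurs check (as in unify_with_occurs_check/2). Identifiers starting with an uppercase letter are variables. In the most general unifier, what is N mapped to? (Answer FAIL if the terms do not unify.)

node(empty, true, true)

Decompose node/3: mk(empty, node(p(empty, true), mk(N, Y2), node(empty, Y2, 3))) = mk(empty, Y1),  node(c, empty, node(Y2, true, true)) = node(c, empty, N),  Y2 = empty.
Decompose mk/2: empty = empty,  node(p(empty, true), mk(N, Y2), node(empty, Y2, 3)) = Y1.
Delete trivial equation empty = empty.
Bind Y1 := node(p(empty, true), mk(N, Y2), node(empty, Y2, 3)); no other remaining equation mentions Y1.
Decompose node/3: c = c,  empty = empty,  node(Y2, true, true) = N.
Delete trivial equation c = c.
Delete trivial equation empty = empty.
Bind N := node(Y2, true, true); no other remaining equation mentions N. Substituting into the earlier binding gives Y1 := node(p(empty, true), mk(node(Y2, true, true), Y2), node(empty, Y2, 3)).
Bind Y2 := empty. Substituting into the earlier bindings gives Y1 := node(p(empty, true), mk(node(empty, true, true), empty), node(empty, empty, 3)), N := node(empty, true, true).
MGU = { Y1 -> node(p(empty, true), mk(node(empty, true, true), empty), node(empty, empty, 3)), N -> node(empty, true, true), Y2 -> empty }, so N -> node(empty, true, true).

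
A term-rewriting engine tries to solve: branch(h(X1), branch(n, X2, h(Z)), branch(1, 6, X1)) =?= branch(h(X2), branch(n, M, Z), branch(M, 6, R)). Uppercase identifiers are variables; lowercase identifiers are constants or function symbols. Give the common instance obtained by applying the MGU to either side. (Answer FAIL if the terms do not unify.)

FAIL

Decompose branch/3: h(X1) =?= h(X2),  branch(n, X2, h(Z)) =?= branch(n, M, Z),  branch(1, 6, X1) =?= branch(M, 6, R).
Decompose h/1: X1 =?= X2.
Bind X1 := X2; substituting into the one remaining equation that mentions X1 gives: branch(1, 6, X2) =?= branch(M, 6, R).
Decompose branch/3: n =?= n,  X2 =?= M,  h(Z) =?= Z.
Delete trivial equation n =?= n.
Bind X2 := M; substituting into the one remaining equation that mentions X2 gives: branch(1, 6, M) =?= branch(M, 6, R). Substituting into the earlier binding gives X1 := M.
Occurs check fails: Z occurs in h(Z); the equation Z =?= h(Z) has no finite solution.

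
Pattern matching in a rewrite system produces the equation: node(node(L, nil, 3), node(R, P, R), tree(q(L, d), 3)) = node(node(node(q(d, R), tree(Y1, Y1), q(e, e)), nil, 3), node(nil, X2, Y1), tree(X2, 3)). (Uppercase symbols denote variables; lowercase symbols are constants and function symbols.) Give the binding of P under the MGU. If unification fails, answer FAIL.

q(node(q(d, nil), tree(nil, nil), q(e, e)), d)

Decompose node/3: node(L, nil, 3) = node(node(q(d, R), tree(Y1, Y1), q(e, e)), nil, 3),  node(R, P, R) = node(nil, X2, Y1),  tree(q(L, d), 3) = tree(X2, 3).
Decompose node/3: L = node(q(d, R), tree(Y1, Y1), q(e, e)),  nil = nil,  3 = 3.
Bind L := node(q(d, R), tree(Y1, Y1), q(e, e)); substituting into the one remaining equation that mentions L gives: tree(q(node(q(d, R), tree(Y1, Y1), q(e, e)), d), 3) = tree(X2, 3).
Delete trivial equation nil = nil.
Delete trivial equation 3 = 3.
Decompose node/3: R = nil,  P = X2,  R = Y1.
Bind R := nil; substituting into the 2 remaining equations that mention R gives: nil = Y1,  tree(q(node(q(d, nil), tree(Y1, Y1), q(e, e)), d), 3) = tree(X2, 3). Substituting into the earlier binding gives L := node(q(d, nil), tree(Y1, Y1), q(e, e)).
Bind P := X2; no other remaining equation mentions P.
Bind Y1 := nil; substituting into the remaining equation gives: tree(q(node(q(d, nil), tree(nil, nil), q(e, e)), d), 3) = tree(X2, 3). Substituting into the earlier binding gives L := node(q(d, nil), tree(nil, nil), q(e, e)).
Decompose tree/2: q(node(q(d, nil), tree(nil, nil), q(e, e)), d) = X2,  3 = 3.
Bind X2 := q(node(q(d, nil), tree(nil, nil), q(e, e)), d); no other remaining equation mentions X2. Substituting into the earlier binding gives P := q(node(q(d, nil), tree(nil, nil), q(e, e)), d).
Delete trivial equation 3 = 3.
MGU = { L -> node(q(d, nil), tree(nil, nil), q(e, e)), R -> nil, P -> q(node(q(d, nil), tree(nil, nil), q(e, e)), d), Y1 -> nil, X2 -> q(node(q(d, nil), tree(nil, nil), q(e, e)), d) }, so P -> q(node(q(d, nil), tree(nil, nil), q(e, e)), d).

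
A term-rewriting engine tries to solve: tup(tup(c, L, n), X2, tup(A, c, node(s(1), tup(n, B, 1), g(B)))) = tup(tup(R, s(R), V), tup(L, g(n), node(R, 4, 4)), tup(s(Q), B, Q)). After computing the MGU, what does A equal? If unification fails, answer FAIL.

Decompose tup/3: tup(c, L, n) = tup(R, s(R), V),  X2 = tup(L, g(n), node(R, 4, 4)),  tup(A, c, node(s(1), tup(n, B, 1), g(B))) = tup(s(Q), B, Q).
Decompose tup/3: c = R,  L = s(R),  n = V.
Bind R := c; substituting into the 2 remaining equations that mention R gives: L = s(c),  X2 = tup(L, g(n), node(c, 4, 4)).
Bind L := s(c); substituting into the one remaining equation that mentions L gives: X2 = tup(s(c), g(n), node(c, 4, 4)).
Bind V := n; no other remaining equation mentions V.
Bind X2 := tup(s(c), g(n), node(c, 4, 4)); no other remaining equation mentions X2.
Decompose tup/3: A = s(Q),  c = B,  node(s(1), tup(n, B, 1), g(B)) = Q.
Bind A := s(Q); no other remaining equation mentions A.
Bind B := c; substituting into the remaining equation gives: node(s(1), tup(n, c, 1), g(c)) = Q.
Bind Q := node(s(1), tup(n, c, 1), g(c)). Substituting into the earlier binding gives A := s(node(s(1), tup(n, c, 1), g(c))).
MGU = { R := c, L := s(c), V := n, X2 := tup(s(c), g(n), node(c, 4, 4)), A := s(node(s(1), tup(n, c, 1), g(c))), B := c, Q := node(s(1), tup(n, c, 1), g(c)) }, so A := s(node(s(1), tup(n, c, 1), g(c))).

s(node(s(1), tup(n, c, 1), g(c)))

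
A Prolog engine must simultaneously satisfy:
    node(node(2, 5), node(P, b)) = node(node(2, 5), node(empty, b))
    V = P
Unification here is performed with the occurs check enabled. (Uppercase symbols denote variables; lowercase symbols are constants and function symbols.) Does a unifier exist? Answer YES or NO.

Decompose node/2: node(2, 5) = node(2, 5),  node(P, b) = node(empty, b).
Delete trivial equation node(2, 5) = node(2, 5).
Decompose node/2: P = empty,  b = b.
Bind P := empty; substituting into the one remaining equation that mentions P gives: V = empty.
Delete trivial equation b = b.
Bind V := empty.
No equations remain and no clash or occurs-check failure arose, so a unifier exists.

YES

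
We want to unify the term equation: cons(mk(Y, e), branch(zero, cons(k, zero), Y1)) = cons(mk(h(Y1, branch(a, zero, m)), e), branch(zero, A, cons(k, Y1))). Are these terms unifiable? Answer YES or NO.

Decompose cons/2: mk(Y, e) = mk(h(Y1, branch(a, zero, m)), e),  branch(zero, cons(k, zero), Y1) = branch(zero, A, cons(k, Y1)).
Decompose mk/2: Y = h(Y1, branch(a, zero, m)),  e = e.
Bind Y := h(Y1, branch(a, zero, m)); no other remaining equation mentions Y.
Delete trivial equation e = e.
Decompose branch/3: zero = zero,  cons(k, zero) = A,  Y1 = cons(k, Y1).
Delete trivial equation zero = zero.
Bind A := cons(k, zero); no other remaining equation mentions A.
Occurs check fails: Y1 occurs in cons(k, Y1); the equation Y1 = cons(k, Y1) has no finite solution.

NO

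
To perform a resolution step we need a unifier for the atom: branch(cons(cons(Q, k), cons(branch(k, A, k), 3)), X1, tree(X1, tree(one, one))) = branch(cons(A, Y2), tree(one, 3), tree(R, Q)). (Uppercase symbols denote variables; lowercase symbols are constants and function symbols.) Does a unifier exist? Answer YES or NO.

YES

Decompose branch/3: cons(cons(Q, k), cons(branch(k, A, k), 3)) = cons(A, Y2),  X1 = tree(one, 3),  tree(X1, tree(one, one)) = tree(R, Q).
Decompose cons/2: cons(Q, k) = A,  cons(branch(k, A, k), 3) = Y2.
Bind A := cons(Q, k); substituting into the one remaining equation that mentions A gives: cons(branch(k, cons(Q, k), k), 3) = Y2.
Bind Y2 := cons(branch(k, cons(Q, k), k), 3); no other remaining equation mentions Y2.
Bind X1 := tree(one, 3); substituting into the remaining equation gives: tree(tree(one, 3), tree(one, one)) = tree(R, Q).
Decompose tree/2: tree(one, 3) = R,  tree(one, one) = Q.
Bind R := tree(one, 3); no other remaining equation mentions R.
Bind Q := tree(one, one). Substituting into the earlier bindings gives A := cons(tree(one, one), k), Y2 := cons(branch(k, cons(tree(one, one), k), k), 3).
No equations remain and no clash or occurs-check failure arose, so a unifier exists.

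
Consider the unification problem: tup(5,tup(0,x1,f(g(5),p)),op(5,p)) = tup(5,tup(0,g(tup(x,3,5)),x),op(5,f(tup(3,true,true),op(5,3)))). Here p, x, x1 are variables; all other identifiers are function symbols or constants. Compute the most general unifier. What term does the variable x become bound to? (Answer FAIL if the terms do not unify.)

Decompose tup/3: 5 = 5,  tup(0,x1,f(g(5),p)) = tup(0,g(tup(x,3,5)),x),  op(5,p) = op(5,f(tup(3,true,true),op(5,3))).
Delete trivial equation 5 = 5.
Decompose tup/3: 0 = 0,  x1 = g(tup(x,3,5)),  f(g(5),p) = x.
Delete trivial equation 0 = 0.
Bind x1 := g(tup(x,3,5)); no other remaining equation mentions x1.
Bind x := f(g(5),p); no other remaining equation mentions x. Substituting into the earlier binding gives x1 := g(tup(f(g(5),p),3,5)).
Decompose op/2: 5 = 5,  p = f(tup(3,true,true),op(5,3)).
Delete trivial equation 5 = 5.
Bind p := f(tup(3,true,true),op(5,3)). Substituting into the earlier bindings gives x1 := g(tup(f(g(5),f(tup(3,true,true),op(5,3))),3,5)), x := f(g(5),f(tup(3,true,true),op(5,3))).
MGU = { x1 ↦ g(tup(f(g(5),f(tup(3,true,true),op(5,3))),3,5)), x ↦ f(g(5),f(tup(3,true,true),op(5,3))), p ↦ f(tup(3,true,true),op(5,3)) }, so x ↦ f(g(5),f(tup(3,true,true),op(5,3))).

f(g(5),f(tup(3,true,true),op(5,3)))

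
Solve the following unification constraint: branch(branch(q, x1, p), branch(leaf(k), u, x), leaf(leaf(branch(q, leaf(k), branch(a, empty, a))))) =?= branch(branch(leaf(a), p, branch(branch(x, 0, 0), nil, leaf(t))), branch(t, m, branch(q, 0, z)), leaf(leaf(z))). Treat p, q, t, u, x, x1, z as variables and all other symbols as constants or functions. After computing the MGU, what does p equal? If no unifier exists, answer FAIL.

branch(branch(branch(leaf(a), 0, branch(leaf(a), leaf(k), branch(a, empty, a))), 0, 0), nil, leaf(leaf(k)))

Decompose branch/3: branch(q, x1, p) =?= branch(leaf(a), p, branch(branch(x, 0, 0), nil, leaf(t))),  branch(leaf(k), u, x) =?= branch(t, m, branch(q, 0, z)),  leaf(leaf(branch(q, leaf(k), branch(a, empty, a)))) =?= leaf(leaf(z)).
Decompose branch/3: q =?= leaf(a),  x1 =?= p,  p =?= branch(branch(x, 0, 0), nil, leaf(t)).
Bind q := leaf(a); substituting into the 2 remaining equations that mention q gives: branch(leaf(k), u, x) =?= branch(t, m, branch(leaf(a), 0, z)),  leaf(leaf(branch(leaf(a), leaf(k), branch(a, empty, a)))) =?= leaf(leaf(z)).
Bind x1 := p; no other remaining equation mentions x1.
Bind p := branch(branch(x, 0, 0), nil, leaf(t)); no other remaining equation mentions p. Substituting into the earlier binding gives x1 := branch(branch(x, 0, 0), nil, leaf(t)).
Decompose branch/3: leaf(k) =?= t,  u =?= m,  x =?= branch(leaf(a), 0, z).
Bind t := leaf(k); no other remaining equation mentions t. Substituting into the earlier bindings gives x1 := branch(branch(x, 0, 0), nil, leaf(leaf(k))), p := branch(branch(x, 0, 0), nil, leaf(leaf(k))).
Bind u := m; no other remaining equation mentions u.
Bind x := branch(leaf(a), 0, z); no other remaining equation mentions x. Substituting into the earlier bindings gives x1 := branch(branch(branch(leaf(a), 0, z), 0, 0), nil, leaf(leaf(k))), p := branch(branch(branch(leaf(a), 0, z), 0, 0), nil, leaf(leaf(k))).
Decompose leaf/1: leaf(branch(leaf(a), leaf(k), branch(a, empty, a))) =?= leaf(z).
Decompose leaf/1: branch(leaf(a), leaf(k), branch(a, empty, a)) =?= z.
Bind z := branch(leaf(a), leaf(k), branch(a, empty, a)). Substituting into the earlier bindings gives x1 := branch(branch(branch(leaf(a), 0, branch(leaf(a), leaf(k), branch(a, empty, a))), 0, 0), nil, leaf(leaf(k))), p := branch(branch(branch(leaf(a), 0, branch(leaf(a), leaf(k), branch(a, empty, a))), 0, 0), nil, leaf(leaf(k))), x := branch(leaf(a), 0, branch(leaf(a), leaf(k), branch(a, empty, a))).
MGU = { q -> leaf(a), x1 -> branch(branch(branch(leaf(a), 0, branch(leaf(a), leaf(k), branch(a, empty, a))), 0, 0), nil, leaf(leaf(k))), p -> branch(branch(branch(leaf(a), 0, branch(leaf(a), leaf(k), branch(a, empty, a))), 0, 0), nil, leaf(leaf(k))), t -> leaf(k), u -> m, x -> branch(leaf(a), 0, branch(leaf(a), leaf(k), branch(a, empty, a))), z -> branch(leaf(a), leaf(k), branch(a, empty, a)) }, so p -> branch(branch(branch(leaf(a), 0, branch(leaf(a), leaf(k), branch(a, empty, a))), 0, 0), nil, leaf(leaf(k))).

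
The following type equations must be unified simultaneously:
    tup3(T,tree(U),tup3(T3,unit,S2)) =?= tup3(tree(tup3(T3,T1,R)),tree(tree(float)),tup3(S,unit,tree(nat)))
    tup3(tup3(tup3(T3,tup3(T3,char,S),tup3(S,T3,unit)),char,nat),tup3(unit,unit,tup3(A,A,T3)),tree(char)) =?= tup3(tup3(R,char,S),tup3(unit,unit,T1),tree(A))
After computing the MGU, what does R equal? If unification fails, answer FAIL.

Decompose tup3/3: T =?= tree(tup3(T3,T1,R)),  tree(U) =?= tree(tree(float)),  tup3(T3,unit,S2) =?= tup3(S,unit,tree(nat)).
Bind T := tree(tup3(T3,T1,R)); no other remaining equation mentions T.
Decompose tree/1: U =?= tree(float).
Bind U := tree(float); no other remaining equation mentions U.
Decompose tup3/3: T3 =?= S,  unit =?= unit,  S2 =?= tree(nat).
Bind T3 := S; substituting into the one remaining equation that mentions T3 gives: tup3(tup3(tup3(S,tup3(S,char,S),tup3(S,S,unit)),char,nat),tup3(unit,unit,tup3(A,A,S)),tree(char)) =?= tup3(tup3(R,char,S),tup3(unit,unit,T1),tree(A)). Substituting into the earlier binding gives T := tree(tup3(S,T1,R)).
Delete trivial equation unit =?= unit.
Bind S2 := tree(nat); no other remaining equation mentions S2.
Decompose tup3/3: tup3(tup3(S,tup3(S,char,S),tup3(S,S,unit)),char,nat) =?= tup3(R,char,S),  tup3(unit,unit,tup3(A,A,S)) =?= tup3(unit,unit,T1),  tree(char) =?= tree(A).
Decompose tup3/3: tup3(S,tup3(S,char,S),tup3(S,S,unit)) =?= R,  char =?= char,  nat =?= S.
Bind R := tup3(S,tup3(S,char,S),tup3(S,S,unit)); no other remaining equation mentions R. Substituting into the earlier binding gives T := tree(tup3(S,T1,tup3(S,tup3(S,char,S),tup3(S,S,unit)))).
Delete trivial equation char =?= char.
Bind S := nat; substituting into the one remaining equation that mentions S gives: tup3(unit,unit,tup3(A,A,nat)) =?= tup3(unit,unit,T1). Substituting into the earlier bindings gives T := tree(tup3(nat,T1,tup3(nat,tup3(nat,char,nat),tup3(nat,nat,unit)))), T3 := nat, R := tup3(nat,tup3(nat,char,nat),tup3(nat,nat,unit)).
Decompose tup3/3: unit =?= unit,  unit =?= unit,  tup3(A,A,nat) =?= T1.
Delete trivial equation unit =?= unit.
Delete trivial equation unit =?= unit.
Bind T1 := tup3(A,A,nat); no other remaining equation mentions T1. Substituting into the earlier binding gives T := tree(tup3(nat,tup3(A,A,nat),tup3(nat,tup3(nat,char,nat),tup3(nat,nat,unit)))).
Decompose tree/1: char =?= A.
Bind A := char. Substituting into the earlier bindings gives T := tree(tup3(nat,tup3(char,char,nat),tup3(nat,tup3(nat,char,nat),tup3(nat,nat,unit)))), T1 := tup3(char,char,nat).
MGU = { T ↦ tree(tup3(nat,tup3(char,char,nat),tup3(nat,tup3(nat,char,nat),tup3(nat,nat,unit)))), U ↦ tree(float), T3 ↦ nat, S2 ↦ tree(nat), R ↦ tup3(nat,tup3(nat,char,nat),tup3(nat,nat,unit)), S ↦ nat, T1 ↦ tup3(char,char,nat), A ↦ char }, so R ↦ tup3(nat,tup3(nat,char,nat),tup3(nat,nat,unit)).

tup3(nat,tup3(nat,char,nat),tup3(nat,nat,unit))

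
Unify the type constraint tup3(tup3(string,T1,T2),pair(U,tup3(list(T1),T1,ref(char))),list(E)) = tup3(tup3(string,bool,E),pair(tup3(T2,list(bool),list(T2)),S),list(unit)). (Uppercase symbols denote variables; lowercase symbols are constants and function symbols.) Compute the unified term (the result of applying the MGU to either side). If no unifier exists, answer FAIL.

Decompose tup3/3: tup3(string,T1,T2) = tup3(string,bool,E),  pair(U,tup3(list(T1),T1,ref(char))) = pair(tup3(T2,list(bool),list(T2)),S),  list(E) = list(unit).
Decompose tup3/3: string = string,  T1 = bool,  T2 = E.
Delete trivial equation string = string.
Bind T1 := bool; substituting into the one remaining equation that mentions T1 gives: pair(U,tup3(list(bool),bool,ref(char))) = pair(tup3(T2,list(bool),list(T2)),S).
Bind T2 := E; substituting into the one remaining equation that mentions T2 gives: pair(U,tup3(list(bool),bool,ref(char))) = pair(tup3(E,list(bool),list(E)),S).
Decompose pair/2: U = tup3(E,list(bool),list(E)),  tup3(list(bool),bool,ref(char)) = S.
Bind U := tup3(E,list(bool),list(E)); no other remaining equation mentions U.
Bind S := tup3(list(bool),bool,ref(char)); no other remaining equation mentions S.
Decompose list/1: E = unit.
Bind E := unit. Substituting into the earlier bindings gives T2 := unit, U := tup3(unit,list(bool),list(unit)).
Applying the MGU to either side gives tup3(tup3(string,bool,unit),pair(tup3(unit,list(bool),list(unit)),tup3(list(bool),bool,ref(char))),list(unit)).

tup3(tup3(string,bool,unit),pair(tup3(unit,list(bool),list(unit)),tup3(list(bool),bool,ref(char))),list(unit))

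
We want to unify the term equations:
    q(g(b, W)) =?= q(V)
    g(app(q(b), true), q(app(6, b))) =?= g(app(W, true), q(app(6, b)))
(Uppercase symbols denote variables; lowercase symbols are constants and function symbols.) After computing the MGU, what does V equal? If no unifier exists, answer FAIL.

g(b, q(b))

Decompose q/1: g(b, W) =?= V.
Bind V := g(b, W); no other remaining equation mentions V.
Decompose g/2: app(q(b), true) =?= app(W, true),  q(app(6, b)) =?= q(app(6, b)).
Decompose app/2: q(b) =?= W,  true =?= true.
Bind W := q(b); no other remaining equation mentions W. Substituting into the earlier binding gives V := g(b, q(b)).
Delete trivial equation true =?= true.
Delete trivial equation q(app(6, b)) =?= q(app(6, b)).
MGU = { V ↦ g(b, q(b)), W ↦ q(b) }, so V ↦ g(b, q(b)).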